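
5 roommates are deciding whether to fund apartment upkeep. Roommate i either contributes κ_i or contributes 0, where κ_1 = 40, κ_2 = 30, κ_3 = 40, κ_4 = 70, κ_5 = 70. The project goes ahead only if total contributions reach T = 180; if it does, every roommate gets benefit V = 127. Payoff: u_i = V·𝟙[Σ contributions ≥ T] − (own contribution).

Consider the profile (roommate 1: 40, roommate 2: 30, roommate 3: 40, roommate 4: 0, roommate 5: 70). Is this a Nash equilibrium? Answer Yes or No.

Yes

Total = 180 ≥ 180: provided.
Roommate 1 (pledges 40, payoff 87): dropping to 0 → total 140, payoff 0. No gain.
Roommate 2 (pledges 30, payoff 97): dropping to 0 → total 150, payoff 0. No gain.
Roommate 3 (pledges 40, payoff 87): dropping to 0 → total 140, payoff 0. No gain.
Roommate 4 (pledges 0, payoff 127): pledging 70 → total 250, payoff 57. No gain.
Roommate 5 (pledges 70, payoff 57): dropping to 0 → total 110, payoff 0. No gain.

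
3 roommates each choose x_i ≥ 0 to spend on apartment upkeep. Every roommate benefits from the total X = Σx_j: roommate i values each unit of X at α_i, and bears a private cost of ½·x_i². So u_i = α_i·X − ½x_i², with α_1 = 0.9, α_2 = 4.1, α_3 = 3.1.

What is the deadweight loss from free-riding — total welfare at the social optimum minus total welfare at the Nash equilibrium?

46.42

Roommate i's FOC: ∂u_i/∂x_i = α_i − x_i = 0, so x_i* = α_i.
NE contributions = (0.9, 4.1, 3.1); X = 8.1.
W^NE = (Σα)·X − ½Σα_i² = 8.1² − ½·27.23 = 51.995.
Planner sets x_i = Σα_j = 8.1 for every i, so X^SO = 3·8.1 = 24.3.
W^SO = (Σα)·X^SO − ½·3·(Σα)² = (3/2)·8.1² = 98.415.
Deadweight loss = W^SO − W^NE = 46.42.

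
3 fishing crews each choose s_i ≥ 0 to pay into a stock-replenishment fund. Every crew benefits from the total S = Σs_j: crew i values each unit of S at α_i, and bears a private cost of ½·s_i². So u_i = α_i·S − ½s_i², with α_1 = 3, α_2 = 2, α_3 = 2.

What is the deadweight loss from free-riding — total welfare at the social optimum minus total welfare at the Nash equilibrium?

Crew i's FOC: ∂u_i/∂s_i = α_i − s_i = 0, so s_i* = α_i.
NE contributions = (3, 2, 2); S = 7.
W^NE = (Σα)·S − ½Σα_i² = 7² − ½·17 = 40.5.
Planner sets s_i = Σα_j = 7 for every i, so S^SO = 3·7 = 21.
W^SO = (Σα)·S^SO − ½·3·(Σα)² = (3/2)·7² = 73.5.
Deadweight loss = W^SO − W^NE = 33.

33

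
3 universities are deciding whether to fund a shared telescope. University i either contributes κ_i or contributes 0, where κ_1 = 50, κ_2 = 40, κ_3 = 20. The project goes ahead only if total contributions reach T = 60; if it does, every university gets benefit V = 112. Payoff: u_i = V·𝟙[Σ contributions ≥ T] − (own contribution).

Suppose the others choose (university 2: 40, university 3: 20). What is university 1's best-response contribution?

0

Others' total = 60 ≥ 60; contributing adds cost 50 for no extra benefit.
Best response: 0.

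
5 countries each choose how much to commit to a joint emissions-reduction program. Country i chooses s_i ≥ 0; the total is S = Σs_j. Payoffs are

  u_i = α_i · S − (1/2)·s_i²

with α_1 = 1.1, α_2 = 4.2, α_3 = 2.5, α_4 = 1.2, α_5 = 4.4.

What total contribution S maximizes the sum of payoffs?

Planner FOC: ∂(Σu_j)/∂s_i = (Σα_j) − s_i = 0, so s_i^SO = Σα_j = 13.4 for every i; S^SO = 67.

67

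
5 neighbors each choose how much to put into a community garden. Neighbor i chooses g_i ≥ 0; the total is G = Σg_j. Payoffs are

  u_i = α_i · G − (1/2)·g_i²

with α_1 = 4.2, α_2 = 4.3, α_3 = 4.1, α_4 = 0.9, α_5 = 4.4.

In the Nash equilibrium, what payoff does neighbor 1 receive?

Neighbor i's FOC: ∂u_i/∂g_i = α_i − g_i = 0, so g_i* = α_i.
NE contributions = (4.2, 4.3, 4.1, 0.9, 4.4); G = 17.9.
u_1 = α_1·G − ½·(g_1)² = 4.2·17.9 − ½·4.2² = 66.36.

66.36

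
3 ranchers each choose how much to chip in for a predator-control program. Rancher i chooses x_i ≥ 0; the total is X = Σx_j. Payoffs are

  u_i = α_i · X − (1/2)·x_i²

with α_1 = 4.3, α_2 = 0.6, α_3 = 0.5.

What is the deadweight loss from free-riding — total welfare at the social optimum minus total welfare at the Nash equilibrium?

24.13

Rancher i's FOC: ∂u_i/∂x_i = α_i − x_i = 0, so x_i* = α_i.
NE contributions = (4.3, 0.6, 0.5); X = 5.4.
W^NE = (Σα)·X − ½Σα_i² = 5.4² − ½·19.1 = 19.61.
Planner sets x_i = Σα_j = 5.4 for every i, so X^SO = 3·5.4 = 16.2.
W^SO = (Σα)·X^SO − ½·3·(Σα)² = (3/2)·5.4² = 43.74.
Deadweight loss = W^SO − W^NE = 24.13.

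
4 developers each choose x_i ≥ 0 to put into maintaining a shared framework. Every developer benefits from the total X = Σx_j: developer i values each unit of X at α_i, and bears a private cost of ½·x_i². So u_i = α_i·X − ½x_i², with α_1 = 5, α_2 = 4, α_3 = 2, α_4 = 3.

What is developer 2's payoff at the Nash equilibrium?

Developer i's FOC: ∂u_i/∂x_i = α_i − x_i = 0, so x_i* = α_i.
NE contributions = (5, 4, 2, 3); X = 14.
u_2 = α_2·X − ½·(x_2)² = 4·14 − ½·4² = 48.

48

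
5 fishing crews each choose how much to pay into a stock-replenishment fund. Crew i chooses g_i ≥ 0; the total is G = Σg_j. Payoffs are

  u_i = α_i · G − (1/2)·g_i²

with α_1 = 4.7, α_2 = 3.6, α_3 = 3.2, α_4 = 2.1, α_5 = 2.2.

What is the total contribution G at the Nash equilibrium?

Crew i's FOC: ∂u_i/∂g_i = α_i − g_i = 0, so g_i* = α_i.
NE contributions = (4.7, 3.6, 3.2, 2.1, 2.2); G = 15.8.

15.8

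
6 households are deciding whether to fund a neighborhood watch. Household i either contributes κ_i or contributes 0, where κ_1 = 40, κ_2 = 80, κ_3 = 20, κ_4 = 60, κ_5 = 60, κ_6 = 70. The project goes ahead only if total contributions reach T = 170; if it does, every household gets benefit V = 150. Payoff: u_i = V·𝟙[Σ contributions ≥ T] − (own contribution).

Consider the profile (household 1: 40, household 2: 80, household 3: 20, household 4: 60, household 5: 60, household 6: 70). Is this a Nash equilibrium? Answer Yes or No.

No

Total = 330 ≥ 170: provided.
Household 1 (pledges 40, payoff 110): dropping to 0 → total 290, payoff 150. Profitable deviation.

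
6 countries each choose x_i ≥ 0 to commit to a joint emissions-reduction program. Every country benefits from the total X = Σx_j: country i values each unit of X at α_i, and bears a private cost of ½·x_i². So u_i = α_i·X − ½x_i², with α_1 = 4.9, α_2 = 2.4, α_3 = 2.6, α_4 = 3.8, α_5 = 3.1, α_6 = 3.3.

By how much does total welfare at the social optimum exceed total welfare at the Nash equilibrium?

843.755

Country i's FOC: ∂u_i/∂x_i = α_i − x_i = 0, so x_i* = α_i.
NE contributions = (4.9, 2.4, 2.6, 3.8, 3.1, 3.3); X = 20.1.
W^NE = (Σα)·X − ½Σα_i² = 20.1² − ½·71.47 = 368.275.
Planner sets x_i = Σα_j = 20.1 for every i, so X^SO = 6·20.1 = 120.6.
W^SO = (Σα)·X^SO − ½·6·(Σα)² = (6/2)·20.1² = 1212.03.
Deadweight loss = W^SO − W^NE = 843.755.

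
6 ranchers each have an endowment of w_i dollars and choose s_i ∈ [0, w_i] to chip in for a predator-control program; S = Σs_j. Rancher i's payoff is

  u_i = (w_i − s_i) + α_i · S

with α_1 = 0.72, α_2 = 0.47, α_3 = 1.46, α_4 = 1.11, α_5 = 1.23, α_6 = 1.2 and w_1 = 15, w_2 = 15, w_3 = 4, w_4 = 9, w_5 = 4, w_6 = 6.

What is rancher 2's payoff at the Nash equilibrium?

25.81

∂u_i/∂s_i = α_i − 1, so rancher i contributes w_i if α_i > 1, else 0.
α_i > 1 for i ∈ {3, 4, 5, 6}; NE contributions (0, 0, 4, 9, 4, 6), S = 23.
u_2 = (15 − 0) + 0.47·23 = 25.81.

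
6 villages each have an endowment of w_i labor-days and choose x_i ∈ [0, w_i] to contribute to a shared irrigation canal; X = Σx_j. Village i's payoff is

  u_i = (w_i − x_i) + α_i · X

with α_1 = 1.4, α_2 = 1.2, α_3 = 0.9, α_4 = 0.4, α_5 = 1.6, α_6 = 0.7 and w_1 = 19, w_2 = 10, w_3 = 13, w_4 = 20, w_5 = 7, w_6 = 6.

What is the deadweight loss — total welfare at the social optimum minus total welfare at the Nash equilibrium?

202.8

∂u_i/∂x_i = α_i − 1, so village i contributes w_i if α_i > 1, else 0.
α_i > 1 for i ∈ {1, 2, 5}; NE contributions (19, 10, 0, 0, 7, 0), X = 36.
W^NE = Σw_i − X^NE + (Σα_i)·X^NE = 75 + 5.2·36 = 262.2.
Planner: ∂(Σu_j)/∂x_i = Σα_j − 1 = 5.2 > 0, so everyone contributes w_i; X^SO = 75, W^SO = 75 + 5.2·75 = 465.
Deadweight loss = 202.8.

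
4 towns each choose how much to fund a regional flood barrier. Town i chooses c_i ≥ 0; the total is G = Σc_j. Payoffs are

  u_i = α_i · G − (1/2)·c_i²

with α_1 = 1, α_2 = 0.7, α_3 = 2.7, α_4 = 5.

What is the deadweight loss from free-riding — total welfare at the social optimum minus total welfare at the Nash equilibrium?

Town i's FOC: ∂u_i/∂c_i = α_i − c_i = 0, so c_i* = α_i.
NE contributions = (1, 0.7, 2.7, 5); G = 9.4.
W^NE = (Σα)·G − ½Σα_i² = 9.4² − ½·33.78 = 71.47.
Planner sets c_i = Σα_j = 9.4 for every i, so G^SO = 4·9.4 = 37.6.
W^SO = (Σα)·G^SO − ½·4·(Σα)² = (4/2)·9.4² = 176.72.
Deadweight loss = W^SO − W^NE = 105.25.

105.25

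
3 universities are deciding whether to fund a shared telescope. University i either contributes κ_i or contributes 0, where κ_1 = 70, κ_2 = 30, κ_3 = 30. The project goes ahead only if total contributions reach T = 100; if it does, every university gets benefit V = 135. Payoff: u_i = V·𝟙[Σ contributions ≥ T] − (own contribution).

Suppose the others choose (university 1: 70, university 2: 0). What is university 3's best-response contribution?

Others' total = 70. Contributing 30 brings total to 100 ≥ 100: gain V − κ_3 = 105.
Best response: 30.

30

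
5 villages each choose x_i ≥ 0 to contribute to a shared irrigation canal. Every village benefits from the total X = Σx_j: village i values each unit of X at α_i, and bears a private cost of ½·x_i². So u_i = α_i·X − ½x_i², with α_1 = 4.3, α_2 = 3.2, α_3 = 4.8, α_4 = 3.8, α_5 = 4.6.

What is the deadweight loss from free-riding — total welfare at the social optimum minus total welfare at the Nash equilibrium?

Village i's FOC: ∂u_i/∂x_i = α_i − x_i = 0, so x_i* = α_i.
NE contributions = (4.3, 3.2, 4.8, 3.8, 4.6); X = 20.7.
W^NE = (Σα)·X − ½Σα_i² = 20.7² − ½·87.37 = 384.805.
Planner sets x_i = Σα_j = 20.7 for every i, so X^SO = 5·20.7 = 103.5.
W^SO = (Σα)·X^SO − ½·5·(Σα)² = (5/2)·20.7² = 1071.225.
Deadweight loss = W^SO − W^NE = 686.42.

686.42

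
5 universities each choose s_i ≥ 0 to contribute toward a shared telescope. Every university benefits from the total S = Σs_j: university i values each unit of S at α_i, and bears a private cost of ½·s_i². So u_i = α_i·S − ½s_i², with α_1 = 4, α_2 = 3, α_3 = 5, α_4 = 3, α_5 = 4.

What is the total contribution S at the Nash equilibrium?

19

University i's FOC: ∂u_i/∂s_i = α_i − s_i = 0, so s_i* = α_i.
NE contributions = (4, 3, 5, 3, 4); S = 19.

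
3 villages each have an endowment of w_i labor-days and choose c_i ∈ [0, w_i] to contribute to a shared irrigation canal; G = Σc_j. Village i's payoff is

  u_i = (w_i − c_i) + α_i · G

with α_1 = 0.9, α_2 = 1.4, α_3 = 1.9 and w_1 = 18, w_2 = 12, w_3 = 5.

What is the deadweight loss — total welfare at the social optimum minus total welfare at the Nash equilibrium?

57.6

∂u_i/∂c_i = α_i − 1, so village i contributes w_i if α_i > 1, else 0.
α_i > 1 for i ∈ {2, 3}; NE contributions (0, 12, 5), G = 17.
W^NE = Σw_i − G^NE + (Σα_i)·G^NE = 35 + 3.2·17 = 89.4.
Planner: ∂(Σu_j)/∂c_i = Σα_j − 1 = 3.2 > 0, so everyone contributes w_i; G^SO = 35, W^SO = 35 + 3.2·35 = 147.
Deadweight loss = 57.6.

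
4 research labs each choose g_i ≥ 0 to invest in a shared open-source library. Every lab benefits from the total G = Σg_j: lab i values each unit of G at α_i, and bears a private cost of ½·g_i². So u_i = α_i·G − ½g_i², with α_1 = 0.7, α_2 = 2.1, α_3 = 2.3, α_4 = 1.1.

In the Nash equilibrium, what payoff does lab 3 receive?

Lab i's FOC: ∂u_i/∂g_i = α_i − g_i = 0, so g_i* = α_i.
NE contributions = (0.7, 2.1, 2.3, 1.1); G = 6.2.
u_3 = α_3·G − ½·(g_3)² = 2.3·6.2 − ½·2.3² = 11.615.

11.615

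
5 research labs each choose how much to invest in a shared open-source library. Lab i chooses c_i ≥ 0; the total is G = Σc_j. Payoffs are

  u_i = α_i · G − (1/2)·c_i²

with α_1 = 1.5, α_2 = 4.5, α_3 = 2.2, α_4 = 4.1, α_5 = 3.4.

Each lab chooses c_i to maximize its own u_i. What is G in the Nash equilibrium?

15.7

Lab i's FOC: ∂u_i/∂c_i = α_i − c_i = 0, so c_i* = α_i.
NE contributions = (1.5, 4.5, 2.2, 4.1, 3.4); G = 15.7.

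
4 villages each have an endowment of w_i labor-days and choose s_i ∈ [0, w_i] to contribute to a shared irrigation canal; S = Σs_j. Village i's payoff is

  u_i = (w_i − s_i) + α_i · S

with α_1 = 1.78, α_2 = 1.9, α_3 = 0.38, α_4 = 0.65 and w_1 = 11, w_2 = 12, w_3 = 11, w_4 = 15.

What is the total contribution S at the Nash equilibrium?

∂u_i/∂s_i = α_i − 1, so village i contributes w_i if α_i > 1, else 0.
α_i > 1 for i ∈ {1, 2}; NE contributions (11, 12, 0, 0), S = 23.

23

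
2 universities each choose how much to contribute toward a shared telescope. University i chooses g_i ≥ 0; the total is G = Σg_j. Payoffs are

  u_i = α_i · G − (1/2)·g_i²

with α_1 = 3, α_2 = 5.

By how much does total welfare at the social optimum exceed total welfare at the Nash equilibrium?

17

University i's FOC: ∂u_i/∂g_i = α_i − g_i = 0, so g_i* = α_i.
NE contributions = (3, 5); G = 8.
W^NE = (Σα)·G − ½Σα_i² = 8² − ½·34 = 47.
Planner sets g_i = Σα_j = 8 for every i, so G^SO = 2·8 = 16.
W^SO = (Σα)·G^SO − ½·2·(Σα)² = (2/2)·8² = 64.
Deadweight loss = W^SO − W^NE = 17.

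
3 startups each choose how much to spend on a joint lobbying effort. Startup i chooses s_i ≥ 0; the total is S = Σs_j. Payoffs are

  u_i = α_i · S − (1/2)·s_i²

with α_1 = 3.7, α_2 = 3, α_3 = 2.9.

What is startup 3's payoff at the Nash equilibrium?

Startup i's FOC: ∂u_i/∂s_i = α_i − s_i = 0, so s_i* = α_i.
NE contributions = (3.7, 3, 2.9); S = 9.6.
u_3 = α_3·S − ½·(s_3)² = 2.9·9.6 − ½·2.9² = 23.635.

23.635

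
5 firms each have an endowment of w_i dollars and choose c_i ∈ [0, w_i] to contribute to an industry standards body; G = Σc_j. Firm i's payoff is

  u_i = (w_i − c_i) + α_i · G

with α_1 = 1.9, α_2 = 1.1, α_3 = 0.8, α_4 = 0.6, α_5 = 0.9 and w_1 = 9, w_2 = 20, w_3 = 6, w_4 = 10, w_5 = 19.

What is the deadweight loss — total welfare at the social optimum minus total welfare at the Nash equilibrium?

150.5

∂u_i/∂c_i = α_i − 1, so firm i contributes w_i if α_i > 1, else 0.
α_i > 1 for i ∈ {1, 2}; NE contributions (9, 20, 0, 0, 0), G = 29.
W^NE = Σw_i − G^NE + (Σα_i)·G^NE = 64 + 4.3·29 = 188.7.
Planner: ∂(Σu_j)/∂c_i = Σα_j − 1 = 4.3 > 0, so everyone contributes w_i; G^SO = 64, W^SO = 64 + 4.3·64 = 339.2.
Deadweight loss = 150.5.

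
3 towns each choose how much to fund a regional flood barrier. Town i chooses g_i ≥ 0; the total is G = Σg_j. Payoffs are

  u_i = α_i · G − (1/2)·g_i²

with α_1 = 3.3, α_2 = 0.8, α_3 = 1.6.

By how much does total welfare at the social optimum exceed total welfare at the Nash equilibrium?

Town i's FOC: ∂u_i/∂g_i = α_i − g_i = 0, so g_i* = α_i.
NE contributions = (3.3, 0.8, 1.6); G = 5.7.
W^NE = (Σα)·G − ½Σα_i² = 5.7² − ½·14.09 = 25.445.
Planner sets g_i = Σα_j = 5.7 for every i, so G^SO = 3·5.7 = 17.1.
W^SO = (Σα)·G^SO − ½·3·(Σα)² = (3/2)·5.7² = 48.735.
Deadweight loss = W^SO − W^NE = 23.29.

23.29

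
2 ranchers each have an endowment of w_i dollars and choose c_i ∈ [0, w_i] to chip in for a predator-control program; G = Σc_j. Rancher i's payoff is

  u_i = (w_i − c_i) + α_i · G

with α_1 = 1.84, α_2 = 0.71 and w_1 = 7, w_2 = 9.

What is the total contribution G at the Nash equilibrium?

7

∂u_i/∂c_i = α_i − 1, so rancher i contributes w_i if α_i > 1, else 0.
α_i > 1 for i ∈ {1}; NE contributions (7, 0), G = 7.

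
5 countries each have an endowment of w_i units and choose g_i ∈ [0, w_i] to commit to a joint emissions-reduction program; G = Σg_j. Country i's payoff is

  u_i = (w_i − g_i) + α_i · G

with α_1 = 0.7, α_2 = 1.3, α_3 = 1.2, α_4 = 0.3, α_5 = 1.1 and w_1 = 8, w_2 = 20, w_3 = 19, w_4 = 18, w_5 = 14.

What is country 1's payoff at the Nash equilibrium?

∂u_i/∂g_i = α_i − 1, so country i contributes w_i if α_i > 1, else 0.
α_i > 1 for i ∈ {2, 3, 5}; NE contributions (0, 20, 19, 0, 14), G = 53.
u_1 = (8 − 0) + 0.7·53 = 45.1.

45.1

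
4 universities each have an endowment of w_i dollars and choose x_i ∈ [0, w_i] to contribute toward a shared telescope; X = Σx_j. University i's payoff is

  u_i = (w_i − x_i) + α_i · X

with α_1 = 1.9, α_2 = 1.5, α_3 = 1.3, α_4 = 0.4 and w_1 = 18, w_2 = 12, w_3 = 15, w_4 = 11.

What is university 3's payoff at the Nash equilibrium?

∂u_i/∂x_i = α_i − 1, so university i contributes w_i if α_i > 1, else 0.
α_i > 1 for i ∈ {1, 2, 3}; NE contributions (18, 12, 15, 0), X = 45.
u_3 = (15 − 15) + 1.3·45 = 58.5.

58.5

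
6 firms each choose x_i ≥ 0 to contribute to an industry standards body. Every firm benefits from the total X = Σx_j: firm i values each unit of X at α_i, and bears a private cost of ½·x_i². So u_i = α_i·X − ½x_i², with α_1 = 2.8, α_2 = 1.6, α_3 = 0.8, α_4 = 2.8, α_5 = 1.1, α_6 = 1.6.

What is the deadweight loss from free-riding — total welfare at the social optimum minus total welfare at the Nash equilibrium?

240.305

Firm i's FOC: ∂u_i/∂x_i = α_i − x_i = 0, so x_i* = α_i.
NE contributions = (2.8, 1.6, 0.8, 2.8, 1.1, 1.6); X = 10.7.
W^NE = (Σα)·X − ½Σα_i² = 10.7² − ½·22.65 = 103.165.
Planner sets x_i = Σα_j = 10.7 for every i, so X^SO = 6·10.7 = 64.2.
W^SO = (Σα)·X^SO − ½·6·(Σα)² = (6/2)·10.7² = 343.47.
Deadweight loss = W^SO − W^NE = 240.305.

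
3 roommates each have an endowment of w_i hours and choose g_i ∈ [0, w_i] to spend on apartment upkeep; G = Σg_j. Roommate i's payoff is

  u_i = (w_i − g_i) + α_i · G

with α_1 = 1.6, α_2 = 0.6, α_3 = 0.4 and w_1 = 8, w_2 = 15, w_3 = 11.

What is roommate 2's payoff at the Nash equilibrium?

19.8

∂u_i/∂g_i = α_i − 1, so roommate i contributes w_i if α_i > 1, else 0.
α_i > 1 for i ∈ {1}; NE contributions (8, 0, 0), G = 8.
u_2 = (15 − 0) + 0.6·8 = 19.8.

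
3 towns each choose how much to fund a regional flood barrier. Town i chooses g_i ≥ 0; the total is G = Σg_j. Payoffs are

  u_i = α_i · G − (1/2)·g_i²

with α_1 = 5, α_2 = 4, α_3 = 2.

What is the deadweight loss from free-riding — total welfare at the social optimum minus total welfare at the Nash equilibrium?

83

Town i's FOC: ∂u_i/∂g_i = α_i − g_i = 0, so g_i* = α_i.
NE contributions = (5, 4, 2); G = 11.
W^NE = (Σα)·G − ½Σα_i² = 11² − ½·45 = 98.5.
Planner sets g_i = Σα_j = 11 for every i, so G^SO = 3·11 = 33.
W^SO = (Σα)·G^SO − ½·3·(Σα)² = (3/2)·11² = 181.5.
Deadweight loss = W^SO − W^NE = 83.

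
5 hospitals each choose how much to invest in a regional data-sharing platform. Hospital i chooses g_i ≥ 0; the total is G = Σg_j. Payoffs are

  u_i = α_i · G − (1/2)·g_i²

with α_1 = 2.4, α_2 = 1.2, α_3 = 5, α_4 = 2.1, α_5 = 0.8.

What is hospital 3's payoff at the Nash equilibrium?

Hospital i's FOC: ∂u_i/∂g_i = α_i − g_i = 0, so g_i* = α_i.
NE contributions = (2.4, 1.2, 5, 2.1, 0.8); G = 11.5.
u_3 = α_3·G − ½·(g_3)² = 5·11.5 − ½·5² = 45.

45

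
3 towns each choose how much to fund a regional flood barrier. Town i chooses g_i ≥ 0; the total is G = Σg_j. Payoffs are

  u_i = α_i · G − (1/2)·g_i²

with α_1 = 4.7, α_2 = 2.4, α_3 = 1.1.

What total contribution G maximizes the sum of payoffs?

Planner FOC: ∂(Σu_j)/∂g_i = (Σα_j) − g_i = 0, so g_i^SO = Σα_j = 8.2 for every i; G^SO = 24.6.

24.6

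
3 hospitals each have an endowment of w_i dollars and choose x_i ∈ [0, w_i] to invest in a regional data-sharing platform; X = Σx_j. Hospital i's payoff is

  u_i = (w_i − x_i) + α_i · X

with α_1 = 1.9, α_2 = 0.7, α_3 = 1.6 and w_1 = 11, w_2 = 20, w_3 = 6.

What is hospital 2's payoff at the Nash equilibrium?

31.9

∂u_i/∂x_i = α_i − 1, so hospital i contributes w_i if α_i > 1, else 0.
α_i > 1 for i ∈ {1, 3}; NE contributions (11, 0, 6), X = 17.
u_2 = (20 − 0) + 0.7·17 = 31.9.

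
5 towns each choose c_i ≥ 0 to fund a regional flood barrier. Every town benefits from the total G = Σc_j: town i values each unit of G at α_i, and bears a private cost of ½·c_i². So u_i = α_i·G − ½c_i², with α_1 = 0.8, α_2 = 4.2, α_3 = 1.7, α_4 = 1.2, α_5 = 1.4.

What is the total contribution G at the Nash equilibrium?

9.3

Town i's FOC: ∂u_i/∂c_i = α_i − c_i = 0, so c_i* = α_i.
NE contributions = (0.8, 4.2, 1.7, 1.2, 1.4); G = 9.3.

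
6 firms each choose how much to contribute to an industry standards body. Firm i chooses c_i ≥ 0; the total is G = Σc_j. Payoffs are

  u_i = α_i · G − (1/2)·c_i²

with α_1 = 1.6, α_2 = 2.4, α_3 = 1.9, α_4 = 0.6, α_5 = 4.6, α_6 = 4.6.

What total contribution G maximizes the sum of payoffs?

Planner FOC: ∂(Σu_j)/∂c_i = (Σα_j) − c_i = 0, so c_i^SO = Σα_j = 15.7 for every i; G^SO = 94.2.

94.2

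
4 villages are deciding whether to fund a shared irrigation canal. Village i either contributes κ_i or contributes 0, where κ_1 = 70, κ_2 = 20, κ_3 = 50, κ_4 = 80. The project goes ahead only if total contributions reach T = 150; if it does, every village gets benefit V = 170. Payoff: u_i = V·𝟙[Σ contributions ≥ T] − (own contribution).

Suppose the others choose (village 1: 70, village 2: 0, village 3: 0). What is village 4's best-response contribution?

Others' total = 70. Contributing 80 brings total to 150 ≥ 150: gain V − κ_4 = 90.
Best response: 80.

80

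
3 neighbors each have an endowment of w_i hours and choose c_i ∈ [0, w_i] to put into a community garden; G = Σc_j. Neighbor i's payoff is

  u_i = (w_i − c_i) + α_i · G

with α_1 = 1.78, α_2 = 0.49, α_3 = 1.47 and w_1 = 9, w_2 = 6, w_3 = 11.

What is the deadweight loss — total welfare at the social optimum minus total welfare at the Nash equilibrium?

16.44

∂u_i/∂c_i = α_i − 1, so neighbor i contributes w_i if α_i > 1, else 0.
α_i > 1 for i ∈ {1, 3}; NE contributions (9, 0, 11), G = 20.
W^NE = Σw_i − G^NE + (Σα_i)·G^NE = 26 + 2.74·20 = 80.8.
Planner: ∂(Σu_j)/∂c_i = Σα_j − 1 = 2.74 > 0, so everyone contributes w_i; G^SO = 26, W^SO = 26 + 2.74·26 = 97.24.
Deadweight loss = 16.44.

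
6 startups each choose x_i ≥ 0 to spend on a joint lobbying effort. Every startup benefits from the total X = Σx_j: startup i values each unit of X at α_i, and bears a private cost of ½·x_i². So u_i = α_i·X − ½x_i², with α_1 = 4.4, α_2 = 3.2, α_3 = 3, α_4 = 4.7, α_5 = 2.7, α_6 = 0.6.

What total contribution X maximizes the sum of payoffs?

111.6

Planner FOC: ∂(Σu_j)/∂x_i = (Σα_j) − x_i = 0, so x_i^SO = Σα_j = 18.6 for every i; X^SO = 111.6.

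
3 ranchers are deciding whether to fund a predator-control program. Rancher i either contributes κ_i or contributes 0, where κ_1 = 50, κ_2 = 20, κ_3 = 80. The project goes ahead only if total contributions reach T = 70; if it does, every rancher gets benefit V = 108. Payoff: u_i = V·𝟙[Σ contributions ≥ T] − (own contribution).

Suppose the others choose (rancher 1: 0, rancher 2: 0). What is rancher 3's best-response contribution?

80

Others' total = 0. Contributing 80 brings total to 80 ≥ 70: gain V − κ_3 = 28.
Best response: 80.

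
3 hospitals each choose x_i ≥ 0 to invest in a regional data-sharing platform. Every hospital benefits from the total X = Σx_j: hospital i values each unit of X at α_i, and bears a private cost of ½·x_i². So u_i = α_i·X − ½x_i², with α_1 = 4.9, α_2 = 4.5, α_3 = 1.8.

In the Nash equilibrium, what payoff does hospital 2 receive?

Hospital i's FOC: ∂u_i/∂x_i = α_i − x_i = 0, so x_i* = α_i.
NE contributions = (4.9, 4.5, 1.8); X = 11.2.
u_2 = α_2·X − ½·(x_2)² = 4.5·11.2 − ½·4.5² = 40.275.

40.275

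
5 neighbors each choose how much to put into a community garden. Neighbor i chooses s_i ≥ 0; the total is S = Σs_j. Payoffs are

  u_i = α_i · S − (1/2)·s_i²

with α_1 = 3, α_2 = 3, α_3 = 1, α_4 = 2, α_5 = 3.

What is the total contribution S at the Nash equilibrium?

Neighbor i's FOC: ∂u_i/∂s_i = α_i − s_i = 0, so s_i* = α_i.
NE contributions = (3, 3, 1, 2, 3); S = 12.

12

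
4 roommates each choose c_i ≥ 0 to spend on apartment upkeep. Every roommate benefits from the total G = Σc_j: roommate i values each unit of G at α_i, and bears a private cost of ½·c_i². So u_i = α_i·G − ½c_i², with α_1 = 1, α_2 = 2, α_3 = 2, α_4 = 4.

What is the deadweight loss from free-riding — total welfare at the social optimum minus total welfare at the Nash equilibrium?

Roommate i's FOC: ∂u_i/∂c_i = α_i − c_i = 0, so c_i* = α_i.
NE contributions = (1, 2, 2, 4); G = 9.
W^NE = (Σα)·G − ½Σα_i² = 9² − ½·25 = 68.5.
Planner sets c_i = Σα_j = 9 for every i, so G^SO = 4·9 = 36.
W^SO = (Σα)·G^SO − ½·4·(Σα)² = (4/2)·9² = 162.
Deadweight loss = W^SO − W^NE = 93.5.

93.5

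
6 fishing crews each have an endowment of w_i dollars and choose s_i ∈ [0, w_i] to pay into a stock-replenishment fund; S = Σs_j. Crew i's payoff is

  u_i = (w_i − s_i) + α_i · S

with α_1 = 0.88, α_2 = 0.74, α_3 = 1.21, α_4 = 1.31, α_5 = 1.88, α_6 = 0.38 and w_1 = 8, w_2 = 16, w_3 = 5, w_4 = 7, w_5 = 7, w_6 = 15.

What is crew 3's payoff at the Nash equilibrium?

22.99

∂u_i/∂s_i = α_i − 1, so crew i contributes w_i if α_i > 1, else 0.
α_i > 1 for i ∈ {3, 4, 5}; NE contributions (0, 0, 5, 7, 7, 0), S = 19.
u_3 = (5 − 5) + 1.21·19 = 22.99.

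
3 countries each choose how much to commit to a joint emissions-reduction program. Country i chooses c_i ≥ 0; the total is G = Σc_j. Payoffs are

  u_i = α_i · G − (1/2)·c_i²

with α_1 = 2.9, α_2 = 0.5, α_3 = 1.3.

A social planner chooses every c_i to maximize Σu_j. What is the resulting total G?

Planner FOC: ∂(Σu_j)/∂c_i = (Σα_j) − c_i = 0, so c_i^SO = Σα_j = 4.7 for every i; G^SO = 14.1.

14.1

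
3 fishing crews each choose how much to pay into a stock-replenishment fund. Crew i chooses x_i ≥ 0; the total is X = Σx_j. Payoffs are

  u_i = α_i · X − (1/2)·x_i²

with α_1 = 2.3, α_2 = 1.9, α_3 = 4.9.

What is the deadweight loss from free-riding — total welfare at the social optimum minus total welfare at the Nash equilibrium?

57.86

Crew i's FOC: ∂u_i/∂x_i = α_i − x_i = 0, so x_i* = α_i.
NE contributions = (2.3, 1.9, 4.9); X = 9.1.
W^NE = (Σα)·X − ½Σα_i² = 9.1² − ½·32.91 = 66.355.
Planner sets x_i = Σα_j = 9.1 for every i, so X^SO = 3·9.1 = 27.3.
W^SO = (Σα)·X^SO − ½·3·(Σα)² = (3/2)·9.1² = 124.215.
Deadweight loss = W^SO − W^NE = 57.86.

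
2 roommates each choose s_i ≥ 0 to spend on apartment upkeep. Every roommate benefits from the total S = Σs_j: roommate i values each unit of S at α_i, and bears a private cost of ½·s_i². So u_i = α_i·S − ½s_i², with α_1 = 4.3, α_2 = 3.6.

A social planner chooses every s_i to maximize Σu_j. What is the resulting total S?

Planner FOC: ∂(Σu_j)/∂s_i = (Σα_j) − s_i = 0, so s_i^SO = Σα_j = 7.9 for every i; S^SO = 15.8.

15.8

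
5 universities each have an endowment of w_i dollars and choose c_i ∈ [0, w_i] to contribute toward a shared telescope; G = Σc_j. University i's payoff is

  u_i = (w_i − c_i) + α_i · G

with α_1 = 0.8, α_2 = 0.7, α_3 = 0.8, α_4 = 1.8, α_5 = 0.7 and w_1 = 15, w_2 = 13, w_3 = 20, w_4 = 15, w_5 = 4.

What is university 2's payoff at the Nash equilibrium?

∂u_i/∂c_i = α_i − 1, so university i contributes w_i if α_i > 1, else 0.
α_i > 1 for i ∈ {4}; NE contributions (0, 0, 0, 15, 0), G = 15.
u_2 = (13 − 0) + 0.7·15 = 23.5.

23.5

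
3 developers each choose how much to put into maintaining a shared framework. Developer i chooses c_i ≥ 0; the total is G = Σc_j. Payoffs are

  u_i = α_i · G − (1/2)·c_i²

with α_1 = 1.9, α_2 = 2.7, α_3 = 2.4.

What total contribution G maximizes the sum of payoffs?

21

Planner FOC: ∂(Σu_j)/∂c_i = (Σα_j) − c_i = 0, so c_i^SO = Σα_j = 7 for every i; G^SO = 21.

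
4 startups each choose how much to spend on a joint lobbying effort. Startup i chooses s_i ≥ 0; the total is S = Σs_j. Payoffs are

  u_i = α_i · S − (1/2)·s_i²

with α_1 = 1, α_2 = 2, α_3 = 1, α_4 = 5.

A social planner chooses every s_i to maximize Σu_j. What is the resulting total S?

Planner FOC: ∂(Σu_j)/∂s_i = (Σα_j) − s_i = 0, so s_i^SO = Σα_j = 9 for every i; S^SO = 36.

36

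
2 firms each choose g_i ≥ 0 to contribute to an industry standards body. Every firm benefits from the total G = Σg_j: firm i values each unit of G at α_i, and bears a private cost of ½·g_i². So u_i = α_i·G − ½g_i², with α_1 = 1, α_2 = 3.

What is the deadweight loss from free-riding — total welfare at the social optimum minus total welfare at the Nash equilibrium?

Firm i's FOC: ∂u_i/∂g_i = α_i − g_i = 0, so g_i* = α_i.
NE contributions = (1, 3); G = 4.
W^NE = (Σα)·G − ½Σα_i² = 4² − ½·10 = 11.
Planner sets g_i = Σα_j = 4 for every i, so G^SO = 2·4 = 8.
W^SO = (Σα)·G^SO − ½·2·(Σα)² = (2/2)·4² = 16.
Deadweight loss = W^SO − W^NE = 5.

5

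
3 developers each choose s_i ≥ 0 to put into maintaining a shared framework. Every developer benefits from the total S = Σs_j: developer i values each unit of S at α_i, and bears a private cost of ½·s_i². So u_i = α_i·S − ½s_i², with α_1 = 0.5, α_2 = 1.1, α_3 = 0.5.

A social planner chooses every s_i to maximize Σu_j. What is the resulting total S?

6.3

Planner FOC: ∂(Σu_j)/∂s_i = (Σα_j) − s_i = 0, so s_i^SO = Σα_j = 2.1 for every i; S^SO = 6.3.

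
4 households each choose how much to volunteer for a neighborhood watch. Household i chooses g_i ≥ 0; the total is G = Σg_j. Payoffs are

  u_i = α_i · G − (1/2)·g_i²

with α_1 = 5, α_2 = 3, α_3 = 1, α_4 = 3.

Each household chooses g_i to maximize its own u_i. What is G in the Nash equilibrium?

12

Household i's FOC: ∂u_i/∂g_i = α_i − g_i = 0, so g_i* = α_i.
NE contributions = (5, 3, 1, 3); G = 12.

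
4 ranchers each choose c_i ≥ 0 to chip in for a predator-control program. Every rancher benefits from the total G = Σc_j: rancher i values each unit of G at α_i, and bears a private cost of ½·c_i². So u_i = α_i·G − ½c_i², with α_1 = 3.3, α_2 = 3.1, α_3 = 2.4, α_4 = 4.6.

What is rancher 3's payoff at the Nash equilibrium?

29.28

Rancher i's FOC: ∂u_i/∂c_i = α_i − c_i = 0, so c_i* = α_i.
NE contributions = (3.3, 3.1, 2.4, 4.6); G = 13.4.
u_3 = α_3·G − ½·(c_3)² = 2.4·13.4 − ½·2.4² = 29.28.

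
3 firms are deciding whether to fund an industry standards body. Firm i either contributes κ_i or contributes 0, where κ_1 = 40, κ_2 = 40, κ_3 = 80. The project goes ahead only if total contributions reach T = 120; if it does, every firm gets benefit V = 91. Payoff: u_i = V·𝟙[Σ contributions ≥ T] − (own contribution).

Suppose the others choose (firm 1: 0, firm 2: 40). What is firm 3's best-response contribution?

Others' total = 40. Contributing 80 brings total to 120 ≥ 120: gain V − κ_3 = 11.
Best response: 80.

80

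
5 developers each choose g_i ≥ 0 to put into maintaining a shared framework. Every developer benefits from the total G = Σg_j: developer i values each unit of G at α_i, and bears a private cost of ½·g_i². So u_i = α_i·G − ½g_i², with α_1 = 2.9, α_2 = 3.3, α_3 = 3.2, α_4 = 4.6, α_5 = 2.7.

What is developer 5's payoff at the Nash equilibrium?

41.445

Developer i's FOC: ∂u_i/∂g_i = α_i − g_i = 0, so g_i* = α_i.
NE contributions = (2.9, 3.3, 3.2, 4.6, 2.7); G = 16.7.
u_5 = α_5·G − ½·(g_5)² = 2.7·16.7 − ½·2.7² = 41.445.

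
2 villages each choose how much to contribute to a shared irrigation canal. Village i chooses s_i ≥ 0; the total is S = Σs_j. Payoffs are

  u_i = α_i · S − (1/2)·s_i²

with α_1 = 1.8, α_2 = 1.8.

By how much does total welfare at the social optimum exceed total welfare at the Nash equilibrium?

Village i's FOC: ∂u_i/∂s_i = α_i − s_i = 0, so s_i* = α_i.
NE contributions = (1.8, 1.8); S = 3.6.
W^NE = (Σα)·S − ½Σα_i² = 3.6² − ½·6.48 = 9.72.
Planner sets s_i = Σα_j = 3.6 for every i, so S^SO = 2·3.6 = 7.2.
W^SO = (Σα)·S^SO − ½·2·(Σα)² = (2/2)·3.6² = 12.96.
Deadweight loss = W^SO − W^NE = 3.24.

3.24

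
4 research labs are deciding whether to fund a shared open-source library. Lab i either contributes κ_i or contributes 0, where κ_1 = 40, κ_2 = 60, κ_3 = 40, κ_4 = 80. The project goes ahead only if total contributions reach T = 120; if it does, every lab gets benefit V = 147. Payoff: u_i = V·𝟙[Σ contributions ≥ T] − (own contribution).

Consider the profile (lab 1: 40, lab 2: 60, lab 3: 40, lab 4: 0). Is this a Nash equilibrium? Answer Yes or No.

Total = 140 ≥ 120: provided.
Lab 1 (pledges 40, payoff 107): dropping to 0 → total 100, payoff 0. No gain.
Lab 2 (pledges 60, payoff 87): dropping to 0 → total 80, payoff 0. No gain.
Lab 3 (pledges 40, payoff 107): dropping to 0 → total 100, payoff 0. No gain.
Lab 4 (pledges 0, payoff 147): pledging 80 → total 220, payoff 67. No gain.

Yes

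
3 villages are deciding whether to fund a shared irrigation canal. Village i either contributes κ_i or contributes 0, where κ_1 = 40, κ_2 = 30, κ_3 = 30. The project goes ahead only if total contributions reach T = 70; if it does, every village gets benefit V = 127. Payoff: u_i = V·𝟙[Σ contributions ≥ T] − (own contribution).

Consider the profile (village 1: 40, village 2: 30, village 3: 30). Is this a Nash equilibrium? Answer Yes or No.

Total = 100 ≥ 70: provided.
Village 1 (pledges 40, payoff 87): dropping to 0 → total 60, payoff 0. No gain.
Village 2 (pledges 30, payoff 97): dropping to 0 → total 70, payoff 127. Profitable deviation.

No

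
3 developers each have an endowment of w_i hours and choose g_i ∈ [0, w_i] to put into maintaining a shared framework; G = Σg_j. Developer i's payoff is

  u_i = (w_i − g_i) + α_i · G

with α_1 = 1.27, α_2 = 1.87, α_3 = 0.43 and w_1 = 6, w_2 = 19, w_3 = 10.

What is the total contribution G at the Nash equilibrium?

∂u_i/∂g_i = α_i − 1, so developer i contributes w_i if α_i > 1, else 0.
α_i > 1 for i ∈ {1, 2}; NE contributions (6, 19, 0), G = 25.

25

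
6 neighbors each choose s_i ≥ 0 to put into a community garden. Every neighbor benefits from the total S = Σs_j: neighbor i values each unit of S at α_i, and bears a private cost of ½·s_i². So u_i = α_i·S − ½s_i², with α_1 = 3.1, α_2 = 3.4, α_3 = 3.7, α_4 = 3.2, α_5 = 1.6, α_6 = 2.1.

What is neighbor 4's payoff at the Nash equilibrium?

49.6

Neighbor i's FOC: ∂u_i/∂s_i = α_i − s_i = 0, so s_i* = α_i.
NE contributions = (3.1, 3.4, 3.7, 3.2, 1.6, 2.1); S = 17.1.
u_4 = α_4·S − ½·(s_4)² = 3.2·17.1 − ½·3.2² = 49.6.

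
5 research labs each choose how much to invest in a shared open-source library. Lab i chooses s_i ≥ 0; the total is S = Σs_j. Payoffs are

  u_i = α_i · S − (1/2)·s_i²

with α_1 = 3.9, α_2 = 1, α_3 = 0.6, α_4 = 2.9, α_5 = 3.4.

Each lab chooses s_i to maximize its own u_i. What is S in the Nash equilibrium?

Lab i's FOC: ∂u_i/∂s_i = α_i − s_i = 0, so s_i* = α_i.
NE contributions = (3.9, 1, 0.6, 2.9, 3.4); S = 11.8.

11.8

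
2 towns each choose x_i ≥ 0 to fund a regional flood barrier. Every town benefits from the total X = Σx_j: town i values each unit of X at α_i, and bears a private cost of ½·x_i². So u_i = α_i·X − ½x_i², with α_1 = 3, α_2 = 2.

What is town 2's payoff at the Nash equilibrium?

Town i's FOC: ∂u_i/∂x_i = α_i − x_i = 0, so x_i* = α_i.
NE contributions = (3, 2); X = 5.
u_2 = α_2·X − ½·(x_2)² = 2·5 − ½·2² = 8.

8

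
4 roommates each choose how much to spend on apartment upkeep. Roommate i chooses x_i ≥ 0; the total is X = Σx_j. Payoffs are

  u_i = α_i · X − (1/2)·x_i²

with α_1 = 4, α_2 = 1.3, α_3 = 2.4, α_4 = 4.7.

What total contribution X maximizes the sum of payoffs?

49.6

Planner FOC: ∂(Σu_j)/∂x_i = (Σα_j) − x_i = 0, so x_i^SO = Σα_j = 12.4 for every i; X^SO = 49.6.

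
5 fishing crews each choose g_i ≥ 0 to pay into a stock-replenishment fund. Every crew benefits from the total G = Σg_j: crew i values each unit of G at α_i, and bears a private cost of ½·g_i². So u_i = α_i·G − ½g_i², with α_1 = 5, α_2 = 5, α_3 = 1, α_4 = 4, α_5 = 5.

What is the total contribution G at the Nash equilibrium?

20

Crew i's FOC: ∂u_i/∂g_i = α_i − g_i = 0, so g_i* = α_i.
NE contributions = (5, 5, 1, 4, 5); G = 20.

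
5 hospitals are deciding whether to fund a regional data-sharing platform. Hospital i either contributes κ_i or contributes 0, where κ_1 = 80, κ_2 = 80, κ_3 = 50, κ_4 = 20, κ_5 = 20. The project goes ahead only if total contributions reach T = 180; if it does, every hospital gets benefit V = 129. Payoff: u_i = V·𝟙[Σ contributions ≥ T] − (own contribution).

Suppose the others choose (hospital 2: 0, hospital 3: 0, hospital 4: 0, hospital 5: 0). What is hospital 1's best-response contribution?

0

Others' total = 0. Even contributing 80 gives 80 < 180: no benefit either way.
Best response: 0.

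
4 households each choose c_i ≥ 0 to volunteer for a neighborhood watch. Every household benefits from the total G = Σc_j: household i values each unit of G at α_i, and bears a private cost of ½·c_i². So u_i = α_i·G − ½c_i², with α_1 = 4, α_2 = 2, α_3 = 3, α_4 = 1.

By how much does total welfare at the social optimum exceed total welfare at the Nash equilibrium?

Household i's FOC: ∂u_i/∂c_i = α_i − c_i = 0, so c_i* = α_i.
NE contributions = (4, 2, 3, 1); G = 10.
W^NE = (Σα)·G − ½Σα_i² = 10² − ½·30 = 85.
Planner sets c_i = Σα_j = 10 for every i, so G^SO = 4·10 = 40.
W^SO = (Σα)·G^SO − ½·4·(Σα)² = (4/2)·10² = 200.
Deadweight loss = W^SO − W^NE = 115.

115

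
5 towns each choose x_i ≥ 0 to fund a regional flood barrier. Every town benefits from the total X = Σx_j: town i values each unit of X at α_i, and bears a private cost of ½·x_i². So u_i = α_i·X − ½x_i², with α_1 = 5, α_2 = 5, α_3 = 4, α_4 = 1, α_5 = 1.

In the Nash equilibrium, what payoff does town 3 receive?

56

Town i's FOC: ∂u_i/∂x_i = α_i − x_i = 0, so x_i* = α_i.
NE contributions = (5, 5, 4, 1, 1); X = 16.
u_3 = α_3·X − ½·(x_3)² = 4·16 − ½·4² = 56.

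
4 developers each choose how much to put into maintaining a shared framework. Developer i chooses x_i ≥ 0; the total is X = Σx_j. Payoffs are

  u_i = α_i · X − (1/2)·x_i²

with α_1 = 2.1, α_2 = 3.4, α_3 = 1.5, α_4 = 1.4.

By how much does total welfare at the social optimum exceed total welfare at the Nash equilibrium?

Developer i's FOC: ∂u_i/∂x_i = α_i − x_i = 0, so x_i* = α_i.
NE contributions = (2.1, 3.4, 1.5, 1.4); X = 8.4.
W^NE = (Σα)·X − ½Σα_i² = 8.4² − ½·20.18 = 60.47.
Planner sets x_i = Σα_j = 8.4 for every i, so X^SO = 4·8.4 = 33.6.
W^SO = (Σα)·X^SO − ½·4·(Σα)² = (4/2)·8.4² = 141.12.
Deadweight loss = W^SO − W^NE = 80.65.

80.65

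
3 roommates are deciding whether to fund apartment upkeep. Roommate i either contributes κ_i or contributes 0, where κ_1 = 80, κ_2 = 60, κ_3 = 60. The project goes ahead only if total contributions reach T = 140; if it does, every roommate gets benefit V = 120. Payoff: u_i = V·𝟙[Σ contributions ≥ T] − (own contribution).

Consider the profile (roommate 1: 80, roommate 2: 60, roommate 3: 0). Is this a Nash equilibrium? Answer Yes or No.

Yes

Total = 140 ≥ 140: provided.
Roommate 1 (pledges 80, payoff 40): dropping to 0 → total 60, payoff 0. No gain.
Roommate 2 (pledges 60, payoff 60): dropping to 0 → total 80, payoff 0. No gain.
Roommate 3 (pledges 0, payoff 120): pledging 60 → total 200, payoff 60. No gain.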